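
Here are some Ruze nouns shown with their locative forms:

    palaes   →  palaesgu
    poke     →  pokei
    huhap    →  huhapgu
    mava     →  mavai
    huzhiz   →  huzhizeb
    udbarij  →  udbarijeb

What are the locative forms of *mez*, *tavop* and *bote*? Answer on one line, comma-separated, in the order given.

Looking at the final sound of each stem: -gu when the stem ends in a voiceless consonant (*palaes*, *huhap*); -eb when the stem ends in a voiced consonant (*huzhiz*, *udbarij*); -i when the stem ends in a vowel (*poke*, *mava*).
The final sound of *mez* is /z/, which is a voiced consonant, so the suffix is -eb, giving *mezeb*.
*tavop*: final sound = /p/, a voiceless consonant → -gu → *tavopgu*.
*bote* — final sound /e/ (a vowel) → -i → *botei*.

mezeb, tavopgu, botei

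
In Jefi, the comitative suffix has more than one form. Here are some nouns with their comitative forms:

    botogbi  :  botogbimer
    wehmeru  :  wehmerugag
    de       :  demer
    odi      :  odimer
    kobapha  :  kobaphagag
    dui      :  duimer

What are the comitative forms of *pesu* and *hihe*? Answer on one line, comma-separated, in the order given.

The pattern is front/back vowel harmony: -mer when the last vowel of the stem is a front vowel (*botogbi*, *de*, *odi*, *dui*); -gag when the last vowel of the stem is a back vowel (*wehmeru*, *kobapha*).
The last vowel of *pesu* is /u/, which is a back vowel, so the suffix is -gag, giving *pesugag*.
Since the last vowel of *hihe* is /e/ (a front vowel), it takes -mer, giving *hihemer*.

pesugag, hihemer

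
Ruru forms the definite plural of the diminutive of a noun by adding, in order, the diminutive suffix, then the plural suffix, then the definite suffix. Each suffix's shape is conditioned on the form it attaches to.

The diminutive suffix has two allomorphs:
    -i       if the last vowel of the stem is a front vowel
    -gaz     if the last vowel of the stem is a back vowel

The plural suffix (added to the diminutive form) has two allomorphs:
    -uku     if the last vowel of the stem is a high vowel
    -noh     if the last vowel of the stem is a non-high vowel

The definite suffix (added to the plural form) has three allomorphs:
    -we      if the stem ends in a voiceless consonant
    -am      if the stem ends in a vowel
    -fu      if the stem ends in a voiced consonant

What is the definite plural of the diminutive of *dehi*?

dehiiukuam

*dehi*: last vowel = /i/, a front vowel → -i → *dehii*.
The diminutive form *dehii* — last vowel /i/ (a high vowel) → -uku → *dehiiuku*.
The final sound of the plural form *dehiiuku* is /u/, which is a vowel, so the definite suffix is -am, giving *dehiiukuam*.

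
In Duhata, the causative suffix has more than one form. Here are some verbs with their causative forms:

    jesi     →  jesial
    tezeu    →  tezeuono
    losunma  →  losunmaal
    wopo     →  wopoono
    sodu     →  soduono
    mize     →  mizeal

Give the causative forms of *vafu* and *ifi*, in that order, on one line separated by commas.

vafuono, ifial

The pattern is rounding harmony: -ono when the last vowel of the stem is a rounded vowel (*tezeu*, *wopo*, *sodu*); -al when the last vowel of the stem is an unrounded vowel (*jesi*, *losunma*, *mize*).
*vafu*: last vowel = /u/, a rounded vowel → -ono → *vafuono*.
*ifi* — last vowel /i/ (an unrounded vowel) → -al → *ifial*.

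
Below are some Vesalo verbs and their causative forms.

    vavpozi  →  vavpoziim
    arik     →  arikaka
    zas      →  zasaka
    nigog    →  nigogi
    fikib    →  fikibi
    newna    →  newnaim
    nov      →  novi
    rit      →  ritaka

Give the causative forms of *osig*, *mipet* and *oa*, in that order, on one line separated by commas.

The pattern is voicing of the final sound: -aka when the stem ends in a voiceless consonant (*arik*, *zas*, *rit*); -i when the stem ends in a voiced consonant (*nigog*, *fikib*, *nov*); -im when the stem ends in a vowel (*vavpozi*, *newna*).
The final sound of *osig* is /g/, which is a voiced consonant, so the suffix is -i, giving *osigi*.
*mipet*: final sound = /t/, a voiceless consonant → -aka → *mipetaka*.
The final sound of *oa* is /a/, which is a vowel, so the suffix is -im, giving *oaim*.

osigi, mipetaka, oaim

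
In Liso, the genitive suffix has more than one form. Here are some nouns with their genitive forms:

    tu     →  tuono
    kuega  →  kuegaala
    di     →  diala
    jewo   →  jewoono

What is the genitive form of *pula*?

The alternation tracks the last vowel of the stem — -ono when the last vowel of the stem is a rounded vowel (*tu*, *jewo*); -ala when the last vowel of the stem is an unrounded vowel (*kuega*, *di*).
Since the last vowel of *pula* is /a/ (an unrounded vowel), it takes -ala, giving *pulaala*.

pulaala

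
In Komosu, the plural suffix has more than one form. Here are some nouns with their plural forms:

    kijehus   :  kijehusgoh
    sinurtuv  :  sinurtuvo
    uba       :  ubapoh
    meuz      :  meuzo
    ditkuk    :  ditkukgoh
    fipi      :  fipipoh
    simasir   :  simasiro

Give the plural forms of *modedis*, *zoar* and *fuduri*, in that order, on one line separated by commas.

modedisgoh, zoaro, fuduripoh

The pattern is voicing of the final sound: -goh when the stem ends in a voiceless consonant (*kijehus*, *ditkuk*); -o when the stem ends in a voiced consonant (*sinurtuv*, *meuz*, *simasir*); -poh when the stem ends in a vowel (*uba*, *fipi*).
Since the final sound of *modedis* is /s/ (a voiceless consonant), it takes -goh, giving *modedisgoh*.
The final sound of *zoar* is /r/, which is a voiced consonant, so the suffix is -o, giving *zoaro*.
Since the final sound of *fuduri* is /i/ (a vowel), it takes -poh, giving *fuduripoh*.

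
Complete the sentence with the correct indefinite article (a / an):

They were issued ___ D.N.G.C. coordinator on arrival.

a

The indefinite article is chosen by the initial *sound* of the following word, not its spelling.
The initialism *D.N.G.C.* is read letter by letter; the first letter, D, is pronounced /diː/, which begins with a consonant sound.
So the article is *a*: They were issued a D.N.G.C. coordinator on arrival.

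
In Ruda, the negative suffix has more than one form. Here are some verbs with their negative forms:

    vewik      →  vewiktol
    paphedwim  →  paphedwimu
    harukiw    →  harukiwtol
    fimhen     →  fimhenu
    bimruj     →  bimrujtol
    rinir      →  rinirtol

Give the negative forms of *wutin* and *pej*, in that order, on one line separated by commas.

The suffix is conditioned by the final consonant: -u when the stem ends in a nasal (*paphedwim*, *fimhen*); -tol when the stem ends in a non-nasal consonant (*vewik*, *harukiw*, *bimruj*, *rinir*).
*wutin* — final consonant /n/ (a nasal) → -u → *wutinu*.
The final consonant of *pej* is /j/, which is non-nasal, so the suffix is -tol, giving *pejtol*.

wutinu, pejtol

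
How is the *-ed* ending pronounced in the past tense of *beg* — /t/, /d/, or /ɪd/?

The stem *beg* ends in a voiced sound other than /d/.
The -ed suffix is realized as /ɪd/ after /t, d/; as /t/ after other voiceless consonants; and as /d/ after other voiced sounds.
So -ed on *beg* is pronounced /d/.

/d/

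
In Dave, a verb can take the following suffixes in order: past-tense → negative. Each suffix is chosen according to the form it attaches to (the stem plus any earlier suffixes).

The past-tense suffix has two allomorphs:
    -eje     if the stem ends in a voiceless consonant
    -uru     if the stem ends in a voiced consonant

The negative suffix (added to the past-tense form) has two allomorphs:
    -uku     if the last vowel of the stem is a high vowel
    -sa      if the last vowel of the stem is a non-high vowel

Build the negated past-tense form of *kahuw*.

kahuwuruuku

Since the final consonant of *kahuw* is /w/ (voiced), it takes -uru, giving *kahuwuru*.
The past-tense form *kahuwuru*: last vowel = /u/, a high vowel → -uku → *kahuwuruuku*.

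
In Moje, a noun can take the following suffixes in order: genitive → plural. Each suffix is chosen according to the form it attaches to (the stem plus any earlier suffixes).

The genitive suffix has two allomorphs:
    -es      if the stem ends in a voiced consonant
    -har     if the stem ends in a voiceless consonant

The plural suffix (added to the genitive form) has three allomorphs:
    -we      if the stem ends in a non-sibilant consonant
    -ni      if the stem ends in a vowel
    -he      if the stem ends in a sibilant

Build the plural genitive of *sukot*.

*sukot* — final consonant /t/ (voiceless) → -har → *sukothar*.
Since the final sound of the genitive form *sukothar* is /r/ (a non-sibilant consonant), it takes -we, giving *sukotharwe*.

sukotharwe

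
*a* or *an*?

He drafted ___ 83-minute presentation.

The indefinite article is chosen by the initial *sound* of the following word, not its spelling.
The number *83* is spoken "eighty-…", beginning with /ˈeɪti/ — a vowel sound.
So the article is *an*: He drafted an 83-minute presentation.

an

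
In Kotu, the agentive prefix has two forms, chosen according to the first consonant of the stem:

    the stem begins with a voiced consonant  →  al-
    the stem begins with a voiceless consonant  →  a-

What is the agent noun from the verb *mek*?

almek

*mek* — first consonant /m/ (voiced) → al- → *almek*.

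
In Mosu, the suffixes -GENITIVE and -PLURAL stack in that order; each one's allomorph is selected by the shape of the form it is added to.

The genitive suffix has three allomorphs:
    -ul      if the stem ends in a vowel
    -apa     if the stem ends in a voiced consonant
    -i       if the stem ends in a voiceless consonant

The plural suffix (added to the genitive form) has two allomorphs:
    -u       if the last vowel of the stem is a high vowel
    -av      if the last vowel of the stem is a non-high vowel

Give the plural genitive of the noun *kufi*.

*kufi* — final sound /i/ (a vowel) → -ul → *kufiul*.
The last vowel of the genitive form *kufiul* is /u/, which is a high vowel, so the plural suffix is -u, giving *kufiulu*.

kufiulu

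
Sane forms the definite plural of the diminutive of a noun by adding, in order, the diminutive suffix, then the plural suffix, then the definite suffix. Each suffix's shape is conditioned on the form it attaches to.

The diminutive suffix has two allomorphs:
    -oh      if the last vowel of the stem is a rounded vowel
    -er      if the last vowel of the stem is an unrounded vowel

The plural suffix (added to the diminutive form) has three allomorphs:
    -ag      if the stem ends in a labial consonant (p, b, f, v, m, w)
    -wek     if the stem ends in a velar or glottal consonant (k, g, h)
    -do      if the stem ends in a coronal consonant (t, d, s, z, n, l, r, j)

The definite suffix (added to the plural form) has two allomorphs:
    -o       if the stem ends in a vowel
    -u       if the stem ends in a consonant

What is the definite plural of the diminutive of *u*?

Since the last vowel of *u* is /u/ (a rounded vowel), it takes -oh, giving *uoh*.
The diminutive form *uoh*: final consonant = /h/, velar/glottal → -wek → *uohwek*.
Since the final sound of the plural form *uohwek* is /k/ (a consonant), it takes -u, giving *uohweku*.

uohweku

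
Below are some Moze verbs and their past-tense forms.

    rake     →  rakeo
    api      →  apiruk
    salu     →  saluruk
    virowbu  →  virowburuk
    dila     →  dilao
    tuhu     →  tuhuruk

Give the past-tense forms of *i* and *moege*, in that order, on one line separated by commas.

iruk, moegeo

The suffix is conditioned by the last vowel: -ruk when the last vowel of the stem is a high vowel (*api*, *salu*, *virowbu*, *tuhu*); -o when the last vowel of the stem is a non-high vowel (*rake*, *dila*).
*i* — last vowel /i/ (a high vowel) → -ruk → *iruk*.
*moege* — last vowel /e/ (a non-high vowel) → -o → *moegeo*.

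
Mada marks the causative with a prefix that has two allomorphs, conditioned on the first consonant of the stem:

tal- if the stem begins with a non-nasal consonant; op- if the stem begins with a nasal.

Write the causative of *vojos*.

Since the first consonant of *vojos* is /v/ (non-nasal), it takes tal-, giving *talvojos*.

talvojos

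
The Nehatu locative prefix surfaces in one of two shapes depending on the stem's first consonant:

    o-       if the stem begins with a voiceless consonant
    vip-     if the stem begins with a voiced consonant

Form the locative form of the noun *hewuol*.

ohewuol

*hewuol*: first consonant = /h/, voiceless → o- → *ohewuol*.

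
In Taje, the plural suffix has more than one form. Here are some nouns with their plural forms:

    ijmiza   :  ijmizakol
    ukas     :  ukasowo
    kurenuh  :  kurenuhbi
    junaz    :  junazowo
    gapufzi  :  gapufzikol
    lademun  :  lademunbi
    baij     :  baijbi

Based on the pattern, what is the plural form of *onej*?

onejbi

The suffix is conditioned by the final sound: -owo when the stem ends in a sibilant (*ukas*, *junaz*); -bi when the stem ends in a non-sibilant consonant (*kurenuh*, *lademun*, *baij*); -kol when the stem ends in a vowel (*ijmiza*, *gapufzi*).
Since the final sound of *onej* is /j/ (a non-sibilant consonant), it takes -bi, giving *onejbi*.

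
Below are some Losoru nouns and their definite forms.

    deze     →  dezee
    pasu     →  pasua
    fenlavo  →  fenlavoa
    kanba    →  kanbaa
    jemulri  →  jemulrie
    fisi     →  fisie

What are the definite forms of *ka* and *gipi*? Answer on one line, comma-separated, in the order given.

kaa, gipie

Looking at the last vowel of each stem: -e when the last vowel of the stem is a front vowel (*deze*, *jemulri*, *fisi*); -a when the last vowel of the stem is a back vowel (*pasu*, *fenlavo*, *kanba*).
Since the last vowel of *ka* is /a/ (a back vowel), it takes -a, giving *kaa*.
*gipi* — last vowel /i/ (a front vowel) → -e → *gipie*.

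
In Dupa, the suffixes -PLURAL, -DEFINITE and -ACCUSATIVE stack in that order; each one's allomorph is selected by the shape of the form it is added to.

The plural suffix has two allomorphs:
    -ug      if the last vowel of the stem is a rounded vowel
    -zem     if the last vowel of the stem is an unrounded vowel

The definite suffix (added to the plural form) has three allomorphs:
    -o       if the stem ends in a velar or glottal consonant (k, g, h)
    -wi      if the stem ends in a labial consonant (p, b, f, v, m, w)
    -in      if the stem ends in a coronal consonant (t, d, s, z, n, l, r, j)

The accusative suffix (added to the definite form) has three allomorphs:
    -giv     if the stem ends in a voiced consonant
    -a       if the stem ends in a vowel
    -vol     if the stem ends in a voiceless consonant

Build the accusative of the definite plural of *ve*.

Since the last vowel of *ve* is /e/ (an unrounded vowel), it takes -zem, giving *vezem*.
The final consonant of the plural form *vezem* is /m/, which is labial, so the definite suffix is -wi, giving *vezemwi*.
The final sound of the definite form *vezemwi* is /i/, which is a vowel, so the accusative suffix is -a, giving *vezemwia*.

vezemwia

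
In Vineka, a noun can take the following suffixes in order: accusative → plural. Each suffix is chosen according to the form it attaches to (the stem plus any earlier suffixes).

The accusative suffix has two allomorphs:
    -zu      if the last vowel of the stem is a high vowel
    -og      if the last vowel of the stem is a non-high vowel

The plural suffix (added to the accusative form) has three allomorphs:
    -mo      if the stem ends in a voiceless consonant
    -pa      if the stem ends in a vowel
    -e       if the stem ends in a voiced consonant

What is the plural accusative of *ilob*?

Since the last vowel of *ilob* is /o/ (a non-high vowel), it takes -og, giving *ilobog*.
The accusative form *ilobog* — final sound /g/ (a voiced consonant) → -e → *iloboge*.

iloboge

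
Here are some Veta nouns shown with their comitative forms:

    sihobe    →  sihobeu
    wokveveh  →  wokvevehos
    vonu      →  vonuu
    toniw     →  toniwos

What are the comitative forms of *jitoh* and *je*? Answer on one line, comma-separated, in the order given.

jitohos, jeu

The pattern is consonant vs. vowel: -os when the stem ends in a consonant (*wokveveh*, *toniw*); -u when the stem ends in a vowel (*sihobe*, *vonu*).
*jitoh*: final sound = /h/, a consonant → -os → *jitohos*.
*je* — final sound /e/ (a vowel) → -u → *jeu*.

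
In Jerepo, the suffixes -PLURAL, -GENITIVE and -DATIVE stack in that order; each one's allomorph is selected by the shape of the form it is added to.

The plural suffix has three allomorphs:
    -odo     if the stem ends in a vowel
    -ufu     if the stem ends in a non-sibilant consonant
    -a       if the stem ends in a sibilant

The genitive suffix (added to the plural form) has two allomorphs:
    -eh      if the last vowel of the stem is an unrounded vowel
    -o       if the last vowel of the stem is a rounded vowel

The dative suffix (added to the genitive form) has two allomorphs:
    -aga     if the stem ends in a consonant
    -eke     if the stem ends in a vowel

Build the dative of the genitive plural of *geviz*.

gevizaehaga

*geviz*: final sound = /z/, a sibilant → -a → *geviza*.
The last vowel of the plural form *geviza* is /a/, which is an unrounded vowel, so the genitive suffix is -eh, giving *gevizaeh*.
The final sound of the genitive form *gevizaeh* is /h/, which is a consonant, so the dative suffix is -aga, giving *gevizaehaga*.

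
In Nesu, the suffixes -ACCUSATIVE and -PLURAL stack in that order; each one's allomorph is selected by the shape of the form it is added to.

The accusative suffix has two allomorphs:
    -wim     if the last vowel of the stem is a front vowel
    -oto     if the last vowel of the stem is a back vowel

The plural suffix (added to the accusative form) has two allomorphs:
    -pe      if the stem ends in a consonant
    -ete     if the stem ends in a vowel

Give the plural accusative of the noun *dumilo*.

dumilootoete

*dumilo*: last vowel = /o/, a back vowel → -oto → *dumilooto*.
Since the final sound of the accusative form *dumilooto* is /o/ (a vowel), it takes -ete, giving *dumilootoete*.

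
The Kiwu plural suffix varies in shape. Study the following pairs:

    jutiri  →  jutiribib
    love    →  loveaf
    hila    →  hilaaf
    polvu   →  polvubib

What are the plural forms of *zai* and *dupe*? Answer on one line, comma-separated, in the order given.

The suffix is conditioned by the last vowel: -bib when the last vowel of the stem is a high vowel (*jutiri*, *polvu*); -af when the last vowel of the stem is a non-high vowel (*love*, *hila*).
*zai* — last vowel /i/ (a high vowel) → -bib → *zaibib*.
Since the last vowel of *dupe* is /e/ (a non-high vowel), it takes -af, giving *dupeaf*.

zaibib, dupeaf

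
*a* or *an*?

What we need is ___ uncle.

The indefinite article is chosen by the initial *sound* of the following word, not its spelling.
*uncle* begins with the sound /ʌ/ (u pronounced /ʌ/) — a vowel sound.
So the article is *an*: What we need is an uncle.

an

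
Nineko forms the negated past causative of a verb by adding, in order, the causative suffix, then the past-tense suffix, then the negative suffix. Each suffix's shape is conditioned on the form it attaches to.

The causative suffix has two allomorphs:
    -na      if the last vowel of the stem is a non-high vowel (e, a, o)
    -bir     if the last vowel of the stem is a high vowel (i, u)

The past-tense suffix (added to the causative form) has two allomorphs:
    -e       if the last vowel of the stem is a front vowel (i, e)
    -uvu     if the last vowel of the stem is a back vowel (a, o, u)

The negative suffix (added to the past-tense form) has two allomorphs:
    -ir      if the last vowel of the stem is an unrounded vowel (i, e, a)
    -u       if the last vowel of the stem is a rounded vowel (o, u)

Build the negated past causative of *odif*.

odifbireir

*odif*: last vowel = /i/, a high vowel → -bir → *odifbir*.
The causative form *odifbir* — last vowel /i/ (a front vowel) → -e → *odifbire*.
The past-tense form *odifbire*: last vowel = /e/, an unrounded vowel → -ir → *odifbireir*.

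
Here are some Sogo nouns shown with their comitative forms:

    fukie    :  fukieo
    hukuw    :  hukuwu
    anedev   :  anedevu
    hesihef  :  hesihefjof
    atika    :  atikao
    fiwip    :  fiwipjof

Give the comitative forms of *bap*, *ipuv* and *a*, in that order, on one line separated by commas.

bapjof, ipuvu, ao

The pattern is voicing of the final sound: -jof when the stem ends in a voiceless consonant (*hesihef*, *fiwip*); -u when the stem ends in a voiced consonant (*hukuw*, *anedev*); -o when the stem ends in a vowel (*fukie*, *atika*).
*bap*: final sound = /p/, a voiceless consonant → -jof → *bapjof*.
*ipuv*: final sound = /v/, a voiced consonant → -u → *ipuvu*.
Since the final sound of *a* is /a/ (a vowel), it takes -o, giving *ao*.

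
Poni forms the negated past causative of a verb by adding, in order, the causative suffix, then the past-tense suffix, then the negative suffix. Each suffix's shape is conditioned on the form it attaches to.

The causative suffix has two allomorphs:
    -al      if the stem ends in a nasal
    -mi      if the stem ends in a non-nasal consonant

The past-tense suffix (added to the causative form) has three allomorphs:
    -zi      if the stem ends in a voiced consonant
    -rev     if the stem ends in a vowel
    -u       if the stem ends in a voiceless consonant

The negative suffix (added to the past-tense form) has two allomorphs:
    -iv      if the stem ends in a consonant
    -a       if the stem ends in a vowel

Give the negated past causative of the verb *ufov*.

ufovmireviv

The final consonant of *ufov* is /v/, which is non-nasal, so the causative suffix is -mi, giving *ufovmi*.
The causative form *ufovmi* — final sound /i/ (a vowel) → -rev → *ufovmirev*.
The past-tense form *ufovmirev* — final sound /v/ (a consonant) → -iv → *ufovmireviv*.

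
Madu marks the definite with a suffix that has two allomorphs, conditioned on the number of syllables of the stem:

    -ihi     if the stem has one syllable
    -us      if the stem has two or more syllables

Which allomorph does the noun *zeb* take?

-ihi

*zeb* has one syllable, so the suffix is -ihi.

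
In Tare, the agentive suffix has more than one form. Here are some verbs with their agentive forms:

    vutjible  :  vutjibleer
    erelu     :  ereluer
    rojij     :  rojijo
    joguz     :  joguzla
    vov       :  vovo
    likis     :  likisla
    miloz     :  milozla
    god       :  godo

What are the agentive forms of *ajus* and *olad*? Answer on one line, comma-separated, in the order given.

Looking at the final sound of each stem: -la when the stem ends in a sibilant (*joguz*, *likis*, *miloz*); -o when the stem ends in a non-sibilant consonant (*rojij*, *vov*, *god*); -er when the stem ends in a vowel (*vutjible*, *erelu*).
*ajus*: final sound = /s/, a sibilant → -la → *ajusla*.
The final sound of *olad* is /d/, which is a non-sibilant consonant, so the suffix is -o, giving *olado*.

ajusla, olado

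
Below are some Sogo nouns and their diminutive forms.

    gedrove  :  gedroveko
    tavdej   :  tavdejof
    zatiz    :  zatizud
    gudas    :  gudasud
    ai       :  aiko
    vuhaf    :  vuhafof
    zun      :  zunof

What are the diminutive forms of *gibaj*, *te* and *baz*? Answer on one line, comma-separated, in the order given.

gibajof, teko, bazud

The pattern is sibilance of the final sound: -ud when the stem ends in a sibilant (*zatiz*, *gudas*); -of when the stem ends in a non-sibilant consonant (*tavdej*, *vuhaf*, *zun*); -ko when the stem ends in a vowel (*gedrove*, *ai*).
Since the final sound of *gibaj* is /j/ (a non-sibilant consonant), it takes -of, giving *gibajof*.
The final sound of *te* is /e/, which is a vowel, so the suffix is -ko, giving *teko*.
Since the final sound of *baz* is /z/ (a sibilant), it takes -ud, giving *bazud*.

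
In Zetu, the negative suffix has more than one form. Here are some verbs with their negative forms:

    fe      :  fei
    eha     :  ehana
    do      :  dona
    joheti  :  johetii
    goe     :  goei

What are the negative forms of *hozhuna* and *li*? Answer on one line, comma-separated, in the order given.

Looking at the last vowel of each stem: -i when the last vowel of the stem is a front vowel (*fe*, *joheti*, *goe*); -na when the last vowel of the stem is a back vowel (*eha*, *do*).
*hozhuna* — last vowel /a/ (a back vowel) → -na → *hozhunana*.
*li* — last vowel /i/ (a front vowel) → -i → *lii*.

hozhunana, lii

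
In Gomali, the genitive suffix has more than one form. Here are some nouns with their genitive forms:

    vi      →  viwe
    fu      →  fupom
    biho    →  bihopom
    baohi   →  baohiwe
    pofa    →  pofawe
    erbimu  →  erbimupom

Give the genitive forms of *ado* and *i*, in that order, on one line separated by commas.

The alternation tracks the last vowel of the stem — -pom when the last vowel of the stem is a rounded vowel (*fu*, *biho*, *erbimu*); -we when the last vowel of the stem is an unrounded vowel (*vi*, *baohi*, *pofa*).
*ado*: last vowel = /o/, a rounded vowel → -pom → *adopom*.
Since the last vowel of *i* is /i/ (an unrounded vowel), it takes -we, giving *iwe*.

adopom, iwe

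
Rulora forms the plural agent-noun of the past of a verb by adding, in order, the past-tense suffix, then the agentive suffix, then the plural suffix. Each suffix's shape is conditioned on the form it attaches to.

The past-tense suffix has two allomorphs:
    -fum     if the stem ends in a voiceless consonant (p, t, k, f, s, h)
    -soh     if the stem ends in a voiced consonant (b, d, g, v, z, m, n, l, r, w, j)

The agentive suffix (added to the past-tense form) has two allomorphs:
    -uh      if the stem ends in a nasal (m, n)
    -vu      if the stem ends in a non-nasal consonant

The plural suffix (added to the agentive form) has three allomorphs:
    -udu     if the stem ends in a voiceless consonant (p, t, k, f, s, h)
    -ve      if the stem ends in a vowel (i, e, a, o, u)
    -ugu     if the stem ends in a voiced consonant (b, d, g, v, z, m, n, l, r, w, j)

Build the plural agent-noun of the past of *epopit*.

epopitfumuhudu

*epopit* — final consonant /t/ (voiceless) → -fum → *epopitfum*.
The final consonant of the past-tense form *epopitfum* is /m/, which is a nasal, so the agentive suffix is -uh, giving *epopitfumuh*.
The final sound of the agentive form *epopitfumuh* is /h/, which is a voiceless consonant, so the plural suffix is -udu, giving *epopitfumuhudu*.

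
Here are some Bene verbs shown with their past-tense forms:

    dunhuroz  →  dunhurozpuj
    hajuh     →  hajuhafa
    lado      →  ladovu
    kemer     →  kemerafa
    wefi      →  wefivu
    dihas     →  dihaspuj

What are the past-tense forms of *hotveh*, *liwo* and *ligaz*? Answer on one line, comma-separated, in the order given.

Looking at the final sound of each stem: -puj when the stem ends in a sibilant (*dunhuroz*, *dihas*); -afa when the stem ends in a non-sibilant consonant (*hajuh*, *kemer*); -vu when the stem ends in a vowel (*lado*, *wefi*).
*hotveh*: final sound = /h/, a non-sibilant consonant → -afa → *hotvehafa*.
Since the final sound of *liwo* is /o/ (a vowel), it takes -vu, giving *liwovu*.
The final sound of *ligaz* is /z/, which is a sibilant, so the suffix is -puj, giving *ligazpuj*.

hotvehafa, liwovu, ligazpuj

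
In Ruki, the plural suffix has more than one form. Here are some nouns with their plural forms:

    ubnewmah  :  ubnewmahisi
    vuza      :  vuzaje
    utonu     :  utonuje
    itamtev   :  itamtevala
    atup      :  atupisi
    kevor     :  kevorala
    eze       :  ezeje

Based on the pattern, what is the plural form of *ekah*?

The pattern is voicing of the final sound: -isi when the stem ends in a voiceless consonant (*ubnewmah*, *atup*); -ala when the stem ends in a voiced consonant (*itamtev*, *kevor*); -je when the stem ends in a vowel (*vuza*, *utonu*, *eze*).
*ekah*: final sound = /h/, a voiceless consonant → -isi → *ekahisi*.

ekahisi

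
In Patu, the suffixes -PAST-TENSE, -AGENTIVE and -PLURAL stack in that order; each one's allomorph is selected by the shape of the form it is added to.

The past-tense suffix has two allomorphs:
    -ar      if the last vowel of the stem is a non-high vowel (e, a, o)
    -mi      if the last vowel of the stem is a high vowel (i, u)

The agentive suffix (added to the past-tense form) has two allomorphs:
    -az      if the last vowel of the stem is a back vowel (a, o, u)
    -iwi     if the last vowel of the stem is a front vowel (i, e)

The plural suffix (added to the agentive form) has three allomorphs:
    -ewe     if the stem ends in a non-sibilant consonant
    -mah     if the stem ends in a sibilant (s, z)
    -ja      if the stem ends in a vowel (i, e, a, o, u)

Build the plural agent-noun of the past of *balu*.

The last vowel of *balu* is /u/, which is a high vowel, so the past-tense suffix is -mi, giving *balumi*.
The past-tense form *balumi*: last vowel = /i/, a front vowel → -iwi → *balumiiwi*.
The agentive form *balumiiwi*: final sound = /i/, a vowel → -ja → *balumiiwija*.

balumiiwija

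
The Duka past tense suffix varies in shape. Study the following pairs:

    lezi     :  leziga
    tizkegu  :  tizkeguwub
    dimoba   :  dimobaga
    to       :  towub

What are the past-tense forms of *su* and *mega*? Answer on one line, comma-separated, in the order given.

suwub, megaga

The pattern is rounding harmony: -wub when the last vowel of the stem is a rounded vowel (*tizkegu*, *to*); -ga when the last vowel of the stem is an unrounded vowel (*lezi*, *dimoba*).
Since the last vowel of *su* is /u/ (a rounded vowel), it takes -wub, giving *suwub*.
The last vowel of *mega* is /a/, which is an unrounded vowel, so the suffix is -ga, giving *megaga*.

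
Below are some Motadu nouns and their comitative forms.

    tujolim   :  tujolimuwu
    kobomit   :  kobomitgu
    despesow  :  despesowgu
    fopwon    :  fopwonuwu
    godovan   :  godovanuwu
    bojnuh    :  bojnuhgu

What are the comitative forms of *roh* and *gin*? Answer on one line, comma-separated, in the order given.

rohgu, ginuwu

The suffix is conditioned by the final consonant: -uwu when the stem ends in a nasal (*tujolim*, *fopwon*, *godovan*); -gu when the stem ends in a non-nasal consonant (*kobomit*, *despesow*, *bojnuh*).
The final consonant of *roh* is /h/, which is non-nasal, so the suffix is -gu, giving *rohgu*.
The final consonant of *gin* is /n/, which is a nasal, so the suffix is -uwu, giving *ginuwu*.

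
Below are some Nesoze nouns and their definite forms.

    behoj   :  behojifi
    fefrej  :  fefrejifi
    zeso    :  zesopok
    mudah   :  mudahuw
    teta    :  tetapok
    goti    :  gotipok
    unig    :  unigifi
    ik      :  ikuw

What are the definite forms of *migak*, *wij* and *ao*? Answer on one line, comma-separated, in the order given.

Looking at the final sound of each stem: -uw when the stem ends in a voiceless consonant (*mudah*, *ik*); -ifi when the stem ends in a voiced consonant (*behoj*, *fefrej*, *unig*); -pok when the stem ends in a vowel (*zeso*, *teta*, *goti*).
*migak* — final sound /k/ (a voiceless consonant) → -uw → *migakuw*.
*wij* — final sound /j/ (a voiced consonant) → -ifi → *wijifi*.
*ao* — final sound /o/ (a vowel) → -pok → *aopok*.

migakuw, wijifi, aopok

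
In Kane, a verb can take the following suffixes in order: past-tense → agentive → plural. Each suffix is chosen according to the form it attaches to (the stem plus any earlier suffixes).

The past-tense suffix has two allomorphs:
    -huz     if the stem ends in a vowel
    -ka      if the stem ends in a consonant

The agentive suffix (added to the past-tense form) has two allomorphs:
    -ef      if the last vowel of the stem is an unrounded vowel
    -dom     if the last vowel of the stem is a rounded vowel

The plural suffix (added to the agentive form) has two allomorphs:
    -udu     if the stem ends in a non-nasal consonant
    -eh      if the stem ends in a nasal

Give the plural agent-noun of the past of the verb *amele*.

Since the final sound of *amele* is /e/ (a vowel), it takes -huz, giving *amelehuz*.
The past-tense form *amelehuz* — last vowel /u/ (a rounded vowel) → -dom → *amelehuzdom*.
The final consonant of the agentive form *amelehuzdom* is /m/, which is a nasal, so the plural suffix is -eh, giving *amelehuzdomeh*.

amelehuzdomeh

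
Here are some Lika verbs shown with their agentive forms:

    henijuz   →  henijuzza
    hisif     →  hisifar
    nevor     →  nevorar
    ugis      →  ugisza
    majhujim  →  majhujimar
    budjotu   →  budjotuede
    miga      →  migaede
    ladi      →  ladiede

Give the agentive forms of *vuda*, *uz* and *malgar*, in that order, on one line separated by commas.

Looking at the final sound of each stem: -za when the stem ends in a sibilant (*henijuz*, *ugis*); -ar when the stem ends in a non-sibilant consonant (*hisif*, *nevor*, *majhujim*); -ede when the stem ends in a vowel (*budjotu*, *miga*, *ladi*).
*vuda* — final sound /a/ (a vowel) → -ede → *vudaede*.
Since the final sound of *uz* is /z/ (a sibilant), it takes -za, giving *uzza*.
Since the final sound of *malgar* is /r/ (a non-sibilant consonant), it takes -ar, giving *malgarar*.

vudaede, uzza, malgarar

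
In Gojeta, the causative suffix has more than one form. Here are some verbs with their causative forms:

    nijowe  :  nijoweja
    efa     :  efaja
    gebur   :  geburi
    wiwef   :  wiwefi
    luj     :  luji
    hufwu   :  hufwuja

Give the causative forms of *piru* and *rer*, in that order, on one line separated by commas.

The pattern is consonant vs. vowel: -i when the stem ends in a consonant (*gebur*, *wiwef*, *luj*); -ja when the stem ends in a vowel (*nijowe*, *efa*, *hufwu*).
*piru* — final sound /u/ (a vowel) → -ja → *piruja*.
*rer* — final sound /r/ (a consonant) → -i → *reri*.

piruja, reri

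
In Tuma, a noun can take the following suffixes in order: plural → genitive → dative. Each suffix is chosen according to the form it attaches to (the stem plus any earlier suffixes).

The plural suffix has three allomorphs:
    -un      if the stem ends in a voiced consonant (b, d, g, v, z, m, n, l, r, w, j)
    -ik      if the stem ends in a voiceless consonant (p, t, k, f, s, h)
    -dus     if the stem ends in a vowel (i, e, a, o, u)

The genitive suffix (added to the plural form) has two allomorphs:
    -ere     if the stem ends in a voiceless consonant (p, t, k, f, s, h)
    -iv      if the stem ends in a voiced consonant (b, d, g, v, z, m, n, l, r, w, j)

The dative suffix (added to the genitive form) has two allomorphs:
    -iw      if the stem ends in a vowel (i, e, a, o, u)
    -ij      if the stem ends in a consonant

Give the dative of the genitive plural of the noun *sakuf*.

Since the final sound of *sakuf* is /f/ (a voiceless consonant), it takes -ik, giving *sakufik*.
The final consonant of the plural form *sakufik* is /k/, which is voiceless, so the genitive suffix is -ere, giving *sakufikere*.
The final sound of the genitive form *sakufikere* is /e/, which is a vowel, so the dative suffix is -iw, giving *sakufikereiw*.

sakufikereiw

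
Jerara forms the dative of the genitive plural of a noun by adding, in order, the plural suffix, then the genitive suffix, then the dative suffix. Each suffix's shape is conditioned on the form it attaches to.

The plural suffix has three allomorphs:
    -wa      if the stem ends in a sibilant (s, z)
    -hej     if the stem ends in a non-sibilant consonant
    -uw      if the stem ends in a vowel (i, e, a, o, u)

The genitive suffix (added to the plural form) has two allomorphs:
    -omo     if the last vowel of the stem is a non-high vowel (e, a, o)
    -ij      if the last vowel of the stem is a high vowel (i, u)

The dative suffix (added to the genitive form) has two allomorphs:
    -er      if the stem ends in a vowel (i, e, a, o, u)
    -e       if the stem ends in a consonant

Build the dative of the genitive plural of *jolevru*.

Since the final sound of *jolevru* is /u/ (a vowel), it takes -uw, giving *jolevruuw*.
The plural form *jolevruuw*: last vowel = /u/, a high vowel → -ij → *jolevruuwij*.
The genitive form *jolevruuwij*: final sound = /j/, a consonant → -e → *jolevruuwije*.

jolevruuwije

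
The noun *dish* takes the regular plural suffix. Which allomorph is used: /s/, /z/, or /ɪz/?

/ɪz/

The stem *dish* ends in a sibilant (/s, z, ʃ, ʒ, tʃ, dʒ/).
The plural suffix surfaces as /ɪz/ after sibilants, /s/ after other voiceless consonants, and /z/ after other voiced sounds.
So the plural -s on *dish* is pronounced /ɪz/.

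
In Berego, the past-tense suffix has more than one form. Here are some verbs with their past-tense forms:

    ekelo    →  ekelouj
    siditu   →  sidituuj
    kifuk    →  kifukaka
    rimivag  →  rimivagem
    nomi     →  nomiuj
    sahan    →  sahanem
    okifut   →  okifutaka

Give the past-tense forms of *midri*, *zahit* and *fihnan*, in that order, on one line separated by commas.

midriuj, zahitaka, fihnanem

The suffix is conditioned by the final sound: -aka when the stem ends in a voiceless consonant (*kifuk*, *okifut*); -em when the stem ends in a voiced consonant (*rimivag*, *sahan*); -uj when the stem ends in a vowel (*ekelo*, *siditu*, *nomi*).
Since the final sound of *midri* is /i/ (a vowel), it takes -uj, giving *midriuj*.
Since the final sound of *zahit* is /t/ (a voiceless consonant), it takes -aka, giving *zahitaka*.
*fihnan* — final sound /n/ (a voiced consonant) → -em → *fihnanem*.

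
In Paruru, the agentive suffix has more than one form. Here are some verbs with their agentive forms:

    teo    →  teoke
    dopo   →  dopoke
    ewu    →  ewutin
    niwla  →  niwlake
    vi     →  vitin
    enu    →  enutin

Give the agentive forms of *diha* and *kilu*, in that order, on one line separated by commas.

dihake, kilutin

The suffix is conditioned by the last vowel: -tin when the last vowel of the stem is a high vowel (*ewu*, *vi*, *enu*); -ke when the last vowel of the stem is a non-high vowel (*teo*, *dopo*, *niwla*).
*diha* — last vowel /a/ (a non-high vowel) → -ke → *dihake*.
The last vowel of *kilu* is /u/, which is a high vowel, so the suffix is -tin, giving *kilutin*.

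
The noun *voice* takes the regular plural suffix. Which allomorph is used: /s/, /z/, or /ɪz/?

/ɪz/

The stem *voice* ends in a sibilant (/s, z, ʃ, ʒ, tʃ, dʒ/).
The plural suffix surfaces as /ɪz/ after sibilants, /s/ after other voiceless consonants, and /z/ after other voiced sounds.
So the plural -s on *voice* is pronounced /ɪz/.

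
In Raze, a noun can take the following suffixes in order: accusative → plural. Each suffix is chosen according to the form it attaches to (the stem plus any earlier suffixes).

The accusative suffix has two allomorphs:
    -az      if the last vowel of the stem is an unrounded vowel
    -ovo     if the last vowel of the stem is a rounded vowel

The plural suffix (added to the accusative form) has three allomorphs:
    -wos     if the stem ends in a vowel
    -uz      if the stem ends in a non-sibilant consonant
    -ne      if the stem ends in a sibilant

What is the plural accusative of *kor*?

Since the last vowel of *kor* is /o/ (a rounded vowel), it takes -ovo, giving *korovo*.
The final sound of the accusative form *korovo* is /o/, which is a vowel, so the plural suffix is -wos, giving *korovowos*.

korovowos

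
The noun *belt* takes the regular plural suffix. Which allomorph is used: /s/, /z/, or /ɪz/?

The stem *belt* ends in a voiceless non-sibilant consonant.
The plural suffix surfaces as /ɪz/ after sibilants, /s/ after other voiceless consonants, and /z/ after other voiced sounds.
So the plural -s on *belt* is pronounced /s/.

/s/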